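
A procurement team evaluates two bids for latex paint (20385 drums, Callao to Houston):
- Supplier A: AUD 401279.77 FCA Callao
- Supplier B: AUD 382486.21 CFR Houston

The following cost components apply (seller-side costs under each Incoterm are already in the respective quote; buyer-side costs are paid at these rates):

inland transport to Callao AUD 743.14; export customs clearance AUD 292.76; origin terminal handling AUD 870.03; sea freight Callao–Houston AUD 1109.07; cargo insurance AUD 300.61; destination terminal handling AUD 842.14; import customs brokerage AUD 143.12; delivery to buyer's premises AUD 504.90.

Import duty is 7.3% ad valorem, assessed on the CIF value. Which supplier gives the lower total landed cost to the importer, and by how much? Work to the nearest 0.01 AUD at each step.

Supplier B is cheaper by AUD 22289.06

Supplier A (FCA):
CIF value = FCA price + origin terminal + freight + insurance = 401279.77 + 870.03 + 1109.07 + 300.61 = 403559.48
Import duty = 403559.48 × 7.3% = 29459.84
Buyer bears (A): 870.03 + 1109.07 + 300.61 + 842.14 + 143.12 + 504.90 = 3769.87
Landed cost (A) = invoice 401279.77 + 3769.87 + duty 29459.84 = 434509.48
Supplier B (CFR):
CIF value = CFR price + insurance = 382486.21 + 300.61 = 382786.82
Import duty = 382786.82 × 7.3% = 27943.44
Buyer bears (B): 300.61 + 842.14 + 143.12 + 504.90 = 1790.77
Landed cost (B) = invoice 382486.21 + 1790.77 + duty 27943.44 = 412220.42
Difference = |434509.48 − 412220.42| = 22289.06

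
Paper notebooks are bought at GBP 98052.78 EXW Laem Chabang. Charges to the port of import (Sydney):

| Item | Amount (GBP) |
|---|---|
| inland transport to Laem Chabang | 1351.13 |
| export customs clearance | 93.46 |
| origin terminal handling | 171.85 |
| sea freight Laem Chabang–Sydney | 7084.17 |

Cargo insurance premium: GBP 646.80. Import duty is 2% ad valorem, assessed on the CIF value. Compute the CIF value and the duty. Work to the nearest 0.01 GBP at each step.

CIF value: GBP 107400.19; import duty: GBP 2148.00

CIF = EXW price + pre-shipment costs + freight + insurance
CIF = 98052.78 + 1351.13 + 93.46 + 171.85 + 7084.17 + 646.80 = 107400.19
Import duty = 107400.19 × 2% = 2148.00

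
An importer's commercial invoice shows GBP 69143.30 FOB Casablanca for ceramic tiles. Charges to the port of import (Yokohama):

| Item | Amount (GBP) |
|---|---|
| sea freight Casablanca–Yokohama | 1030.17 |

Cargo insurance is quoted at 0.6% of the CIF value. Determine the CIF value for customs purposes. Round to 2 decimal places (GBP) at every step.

CIF value: GBP 70597.05

Let C be the CIF value. C = FOB price + freight + 0.6% × C
C − 0.6% × C = 69143.30 + 1030.17
0.994 × C = 70173.47
C = 70173.47 / 0.994 = 70597.05
Insurance premium = 0.6% × 70597.05 = 423.58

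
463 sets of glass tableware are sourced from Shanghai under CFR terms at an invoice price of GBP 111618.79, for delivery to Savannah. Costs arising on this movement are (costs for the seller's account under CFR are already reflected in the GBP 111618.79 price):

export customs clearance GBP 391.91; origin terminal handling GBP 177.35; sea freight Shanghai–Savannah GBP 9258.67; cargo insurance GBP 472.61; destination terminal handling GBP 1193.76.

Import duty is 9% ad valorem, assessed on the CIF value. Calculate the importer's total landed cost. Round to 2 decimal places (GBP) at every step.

CFR: the seller pays costs through ocean freight to the destination port, but not insurance.
Already in the invoice (seller's account under CFR): export clearance, origin terminal, freight — exclude.
CIF value = CFR price + insurance = 111618.79 + 472.61 = 112091.40
Import duty = 112091.40 × 9% = 10088.23
Buyer bears: insurance 472.61 + destination terminal 1193.76 + duty 10088.23 = 11754.60
Landed cost = invoice 111618.79 + 11754.60 = 123373.39

Total landed cost: GBP 123373.39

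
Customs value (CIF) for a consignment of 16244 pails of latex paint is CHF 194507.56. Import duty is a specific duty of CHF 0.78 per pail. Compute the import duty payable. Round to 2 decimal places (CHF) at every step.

Import duty = 16244 × 0.78 = 12670.32

Import duty: CHF 12670.32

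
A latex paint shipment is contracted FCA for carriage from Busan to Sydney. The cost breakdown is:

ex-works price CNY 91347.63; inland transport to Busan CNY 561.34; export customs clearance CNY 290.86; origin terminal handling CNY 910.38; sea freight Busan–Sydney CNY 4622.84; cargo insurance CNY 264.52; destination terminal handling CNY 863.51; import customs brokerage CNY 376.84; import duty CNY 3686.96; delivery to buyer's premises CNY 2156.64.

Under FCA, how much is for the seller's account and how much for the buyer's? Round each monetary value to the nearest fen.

Seller: CNY 92199.83; buyer: CNY 12881.69

FCA: the seller delivers export-cleared goods to the carrier; the buyer bears costs from that point.
Seller's account: goods 91347.63 + inland to port 561.34 + export clearance 290.86 = 92199.83
Buyer's account: origin terminal 910.38 + freight 4622.84 + insurance 264.52 + destination terminal 863.51 + brokerage 376.84 + duty 3686.96 + delivery 2156.64 = 12881.69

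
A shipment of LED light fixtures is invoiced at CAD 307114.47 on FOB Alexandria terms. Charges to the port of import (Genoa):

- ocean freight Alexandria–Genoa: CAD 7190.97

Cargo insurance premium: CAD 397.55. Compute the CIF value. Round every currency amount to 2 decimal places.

CIF value: CAD 314702.99

CIF = FOB price + freight + insurance
CIF = 307114.47 + 7190.97 + 397.55 = 314702.99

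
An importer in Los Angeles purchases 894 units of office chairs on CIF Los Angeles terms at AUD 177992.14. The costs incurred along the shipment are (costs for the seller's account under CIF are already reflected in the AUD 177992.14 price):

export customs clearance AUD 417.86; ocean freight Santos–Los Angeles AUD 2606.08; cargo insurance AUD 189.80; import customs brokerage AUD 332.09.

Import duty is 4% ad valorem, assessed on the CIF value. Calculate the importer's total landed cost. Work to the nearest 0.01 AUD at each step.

CIF: the seller pays costs through ocean freight and marine insurance to the destination port.
Already in the invoice (seller's account under CIF): export clearance, freight, insurance — exclude.
The CIF price already equals the CIF value: 177992.14
Import duty = 177992.14 × 4% = 7119.69
Buyer bears: brokerage 332.09 + duty 7119.69 = 7451.78
Landed cost = invoice 177992.14 + 7451.78 = 185443.92

Total landed cost: AUD 185443.92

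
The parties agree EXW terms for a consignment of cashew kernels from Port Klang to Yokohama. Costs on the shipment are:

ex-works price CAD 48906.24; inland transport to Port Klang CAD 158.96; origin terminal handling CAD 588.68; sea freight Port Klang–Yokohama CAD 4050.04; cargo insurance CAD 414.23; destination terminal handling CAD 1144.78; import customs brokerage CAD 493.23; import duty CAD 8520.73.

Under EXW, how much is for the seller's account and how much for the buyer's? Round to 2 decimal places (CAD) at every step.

EXW: the seller makes goods available at their premises; the buyer bears all onward costs.
Seller's account: goods 48906.24 = 48906.24
Buyer's account: inland to port 158.96 + origin terminal 588.68 + freight 4050.04 + insurance 414.23 + destination terminal 1144.78 + brokerage 493.23 + duty 8520.73 = 15370.65

Seller: CAD 48906.24; buyer: CAD 15370.65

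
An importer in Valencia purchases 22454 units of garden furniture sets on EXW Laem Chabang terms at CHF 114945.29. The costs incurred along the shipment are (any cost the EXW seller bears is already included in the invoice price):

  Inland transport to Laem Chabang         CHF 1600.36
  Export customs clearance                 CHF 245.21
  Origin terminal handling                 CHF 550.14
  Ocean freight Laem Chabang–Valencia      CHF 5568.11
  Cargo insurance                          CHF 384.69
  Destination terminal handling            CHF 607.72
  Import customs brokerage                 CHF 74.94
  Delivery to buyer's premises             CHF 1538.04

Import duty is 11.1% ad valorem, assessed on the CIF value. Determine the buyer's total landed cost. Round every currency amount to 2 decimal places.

Total landed cost: CHF 139200.11

EXW: the seller makes goods available at their premises; the buyer bears all onward costs.
CIF value = EXW price + inland to port + export clearance + origin terminal + freight + insurance = 114945.29 + 1600.36 + 245.21 + 550.14 + 5568.11 + 384.69 = 123293.80
Import duty = 123293.80 × 11.1% = 13685.61
Buyer bears: inland to port 1600.36 + export clearance 245.21 + origin terminal 550.14 + freight 5568.11 + insurance 384.69 + destination terminal 607.72 + brokerage 74.94 + delivery 1538.04 + duty 13685.61 = 24254.82
Landed cost = invoice 114945.29 + 24254.82 = 139200.11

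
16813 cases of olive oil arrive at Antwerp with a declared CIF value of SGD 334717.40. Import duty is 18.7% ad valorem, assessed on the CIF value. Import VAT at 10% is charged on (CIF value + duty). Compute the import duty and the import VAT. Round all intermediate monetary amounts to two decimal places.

Import duty = 334717.40 × 18.7% = 62592.15
VAT base = CIF + duty = 334717.40 + 62592.15 = 397309.55
Import VAT = 397309.55 × 10% = 39730.96

Import duty: SGD 62592.15; import VAT: SGD 39730.96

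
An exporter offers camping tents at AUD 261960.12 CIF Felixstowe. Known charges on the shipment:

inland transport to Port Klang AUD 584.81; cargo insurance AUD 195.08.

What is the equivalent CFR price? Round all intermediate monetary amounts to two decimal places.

Not relevant to the conversion: inland to port — on the seller under both CIF and CFR; already in the CIF price and stays in the CFR price.
From CIF to CFR, the seller no longer bears: insurance.
CFR price = 261960.12 − 195.08 = 261765.04

CFR price: AUD 261765.04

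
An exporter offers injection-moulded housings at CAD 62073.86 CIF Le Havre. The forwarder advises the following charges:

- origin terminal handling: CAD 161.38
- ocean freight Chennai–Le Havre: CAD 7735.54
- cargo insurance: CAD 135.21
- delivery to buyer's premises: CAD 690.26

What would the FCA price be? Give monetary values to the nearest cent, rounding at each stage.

FCA price: CAD 54041.73

Not relevant to the conversion: delivery — on the buyer under both terms; not part of either seller's price.
From CIF to FCA, the seller no longer bears: origin terminal, freight, insurance.
FCA price = 62073.86 − 161.38 − 7735.54 − 135.21 = 54041.73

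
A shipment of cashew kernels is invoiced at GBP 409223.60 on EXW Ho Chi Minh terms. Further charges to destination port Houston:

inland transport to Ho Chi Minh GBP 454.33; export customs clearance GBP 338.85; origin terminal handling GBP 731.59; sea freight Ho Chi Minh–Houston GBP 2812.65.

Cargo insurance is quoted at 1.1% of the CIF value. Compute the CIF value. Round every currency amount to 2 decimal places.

CIF value: GBP 418160.79

Let C be the CIF value. C = EXW price + pre-shipment costs + freight + 1.1% × C
C − 1.1% × C = 409223.60 + 454.33 + 338.85 + 731.59 + 2812.65
0.989 × C = 413561.02
C = 413561.02 / 0.989 = 418160.79
Insurance premium = 1.1% × 418160.79 = 4599.77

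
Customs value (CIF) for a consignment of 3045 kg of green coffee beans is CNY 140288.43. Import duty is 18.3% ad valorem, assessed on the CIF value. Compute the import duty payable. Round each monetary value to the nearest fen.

Import duty: CNY 25672.78

Import duty = 140288.43 × 18.3% = 25672.78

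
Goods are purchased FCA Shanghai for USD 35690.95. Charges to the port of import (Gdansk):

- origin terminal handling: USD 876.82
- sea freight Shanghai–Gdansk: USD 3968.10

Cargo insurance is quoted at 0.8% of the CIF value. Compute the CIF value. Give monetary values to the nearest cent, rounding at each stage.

Let C be the CIF value. C = FCA price + pre-shipment costs + freight + 0.8% × C
C − 0.8% × C = 35690.95 + 876.82 + 3968.10
0.992 × C = 40535.87
C = 40535.87 / 0.992 = 40862.77
Insurance premium = 0.8% × 40862.77 = 326.90

CIF value: USD 40862.77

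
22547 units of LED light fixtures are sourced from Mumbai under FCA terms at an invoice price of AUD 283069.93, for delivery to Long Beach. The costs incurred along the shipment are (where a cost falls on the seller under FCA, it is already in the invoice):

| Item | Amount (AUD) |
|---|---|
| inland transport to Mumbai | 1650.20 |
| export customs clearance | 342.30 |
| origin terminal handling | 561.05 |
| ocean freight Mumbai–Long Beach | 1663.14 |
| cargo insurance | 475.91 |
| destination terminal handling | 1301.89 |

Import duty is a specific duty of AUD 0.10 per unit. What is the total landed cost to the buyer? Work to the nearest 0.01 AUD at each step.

Total landed cost: AUD 289326.62

FCA: the seller delivers export-cleared goods to the carrier; the buyer bears costs from that point.
Already in the invoice (seller's account under FCA): inland to port, export clearance — exclude.
CIF value = FCA price + origin terminal + freight + insurance = 283069.93 + 561.05 + 1663.14 + 475.91 = 285770.03
Import duty = 22547 × 0.10 = 2254.70
Buyer bears: origin terminal 561.05 + freight 1663.14 + insurance 475.91 + destination terminal 1301.89 + duty 2254.70 = 6256.69
Landed cost = invoice 283069.93 + 6256.69 = 289326.62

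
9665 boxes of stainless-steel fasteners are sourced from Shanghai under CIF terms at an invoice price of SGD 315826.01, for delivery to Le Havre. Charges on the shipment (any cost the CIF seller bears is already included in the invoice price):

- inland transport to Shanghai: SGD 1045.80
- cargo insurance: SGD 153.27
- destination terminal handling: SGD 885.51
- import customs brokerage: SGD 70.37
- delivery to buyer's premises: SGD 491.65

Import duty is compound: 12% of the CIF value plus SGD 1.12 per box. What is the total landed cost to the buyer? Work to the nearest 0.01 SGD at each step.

Total landed cost: SGD 365997.46

CIF: the seller pays costs through ocean freight and marine insurance to the destination port.
Already in the invoice (seller's account under CIF): inland to port, insurance — exclude.
The CIF price already equals the CIF value: 315826.01
Ad valorem component: 315826.01 × 12% = 37899.12
Specific component: 9665 × 1.12 = 10824.80
Import duty = 37899.12 + 10824.80 = 48723.92
Buyer bears: destination terminal 885.51 + brokerage 70.37 + delivery 491.65 + duty 48723.92 = 50171.45
Landed cost = invoice 315826.01 + 50171.45 = 365997.46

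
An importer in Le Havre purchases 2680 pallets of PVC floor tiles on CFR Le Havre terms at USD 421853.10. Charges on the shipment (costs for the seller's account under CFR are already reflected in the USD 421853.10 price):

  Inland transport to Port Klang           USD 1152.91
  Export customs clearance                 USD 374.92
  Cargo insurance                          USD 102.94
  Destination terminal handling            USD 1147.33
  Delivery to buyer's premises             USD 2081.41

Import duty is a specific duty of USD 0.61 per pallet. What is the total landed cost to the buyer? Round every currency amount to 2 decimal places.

CFR: the seller pays costs through ocean freight to the destination port, but not insurance.
Already in the invoice (seller's account under CFR): inland to port, export clearance — exclude.
CIF value = CFR price + insurance = 421853.10 + 102.94 = 421956.04
Import duty = 2680 × 0.61 = 1634.80
Buyer bears: insurance 102.94 + destination terminal 1147.33 + delivery 2081.41 + duty 1634.80 = 4966.48
Landed cost = invoice 421853.10 + 4966.48 = 426819.58

Total landed cost: USD 426819.58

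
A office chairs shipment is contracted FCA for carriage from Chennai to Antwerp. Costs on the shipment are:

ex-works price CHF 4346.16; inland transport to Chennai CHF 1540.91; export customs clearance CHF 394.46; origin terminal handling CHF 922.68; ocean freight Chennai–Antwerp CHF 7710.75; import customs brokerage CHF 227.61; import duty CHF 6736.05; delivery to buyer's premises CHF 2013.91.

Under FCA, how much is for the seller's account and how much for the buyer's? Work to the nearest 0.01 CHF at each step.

Seller: CHF 6281.53; buyer: CHF 17611.00

FCA: the seller delivers export-cleared goods to the carrier; the buyer bears costs from that point.
Seller's account: goods 4346.16 + inland to port 1540.91 + export clearance 394.46 = 6281.53
Buyer's account: origin terminal 922.68 + freight 7710.75 + brokerage 227.61 + duty 6736.05 + delivery 2013.91 = 17611.00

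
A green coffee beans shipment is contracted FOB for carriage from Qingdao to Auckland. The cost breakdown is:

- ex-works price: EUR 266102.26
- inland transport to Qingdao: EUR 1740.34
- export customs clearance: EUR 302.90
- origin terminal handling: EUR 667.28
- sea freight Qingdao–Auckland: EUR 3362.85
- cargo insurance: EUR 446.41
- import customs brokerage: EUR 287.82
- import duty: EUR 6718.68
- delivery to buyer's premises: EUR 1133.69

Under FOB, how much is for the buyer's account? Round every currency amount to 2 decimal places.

Buyer's account: EUR 11949.45

FOB: the seller bears costs until goods are on board at the origin port; the buyer bears freight, insurance and all costs thereafter.
Seller's account: goods 266102.26 + inland to port 1740.34 + export clearance 302.90 + origin terminal 667.28 = 268812.78
Buyer's account: freight 3362.85 + insurance 446.41 + brokerage 287.82 + duty 6718.68 + delivery 1133.69 = 11949.45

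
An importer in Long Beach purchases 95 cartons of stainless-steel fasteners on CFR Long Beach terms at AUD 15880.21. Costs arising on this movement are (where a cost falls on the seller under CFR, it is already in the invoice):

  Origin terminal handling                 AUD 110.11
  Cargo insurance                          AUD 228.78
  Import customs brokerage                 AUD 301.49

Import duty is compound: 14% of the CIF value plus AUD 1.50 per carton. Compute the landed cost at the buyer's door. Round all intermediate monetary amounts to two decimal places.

CFR: the seller pays costs through ocean freight to the destination port, but not insurance.
Already in the invoice (seller's account under CFR): origin terminal — exclude.
CIF value = CFR price + insurance = 15880.21 + 228.78 = 16108.99
Ad valorem component: 16108.99 × 14% = 2255.26
Specific component: 95 × 1.50 = 142.50
Import duty = 2255.26 + 142.50 = 2397.76
Buyer bears: insurance 228.78 + brokerage 301.49 + duty 2397.76 = 2928.03
Landed cost = invoice 15880.21 + 2928.03 = 18808.24

Total landed cost: AUD 18808.24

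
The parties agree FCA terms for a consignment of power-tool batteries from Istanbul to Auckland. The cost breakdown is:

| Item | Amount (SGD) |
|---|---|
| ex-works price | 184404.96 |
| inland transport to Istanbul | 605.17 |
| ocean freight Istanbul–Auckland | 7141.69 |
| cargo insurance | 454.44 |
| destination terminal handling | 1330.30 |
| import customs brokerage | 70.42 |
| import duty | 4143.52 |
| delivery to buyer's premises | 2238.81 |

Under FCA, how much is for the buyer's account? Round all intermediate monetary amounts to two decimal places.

Buyer's account: SGD 15379.18

FCA: the seller delivers export-cleared goods to the carrier; the buyer bears costs from that point.
Seller's account: goods 184404.96 + inland to port 605.17 = 185010.13
Buyer's account: freight 7141.69 + insurance 454.44 + destination terminal 1330.30 + brokerage 70.42 + duty 4143.52 + delivery 2238.81 = 15379.18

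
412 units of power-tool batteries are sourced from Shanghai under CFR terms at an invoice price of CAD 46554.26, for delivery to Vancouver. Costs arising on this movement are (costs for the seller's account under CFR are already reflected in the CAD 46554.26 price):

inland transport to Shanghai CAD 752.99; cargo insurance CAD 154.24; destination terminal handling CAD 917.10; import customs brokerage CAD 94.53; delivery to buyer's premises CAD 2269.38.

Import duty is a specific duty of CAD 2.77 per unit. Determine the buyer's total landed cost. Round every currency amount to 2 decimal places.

CFR: the seller pays costs through ocean freight to the destination port, but not insurance.
Already in the invoice (seller's account under CFR): inland to port — exclude.
CIF value = CFR price + insurance = 46554.26 + 154.24 = 46708.50
Import duty = 412 × 2.77 = 1141.24
Buyer bears: insurance 154.24 + destination terminal 917.10 + brokerage 94.53 + delivery 2269.38 + duty 1141.24 = 4576.49
Landed cost = invoice 46554.26 + 4576.49 = 51130.75

Total landed cost: CAD 51130.75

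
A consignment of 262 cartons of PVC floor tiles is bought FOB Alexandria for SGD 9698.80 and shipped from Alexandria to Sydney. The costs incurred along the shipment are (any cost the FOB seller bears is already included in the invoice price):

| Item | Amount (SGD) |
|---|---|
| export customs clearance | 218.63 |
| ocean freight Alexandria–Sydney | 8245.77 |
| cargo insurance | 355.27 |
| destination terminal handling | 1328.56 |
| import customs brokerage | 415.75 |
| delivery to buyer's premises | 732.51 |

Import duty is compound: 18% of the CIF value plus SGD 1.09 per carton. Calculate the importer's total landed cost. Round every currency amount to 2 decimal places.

FOB: the seller bears costs until goods are on board at the origin port; the buyer bears freight, insurance and all costs thereafter.
Already in the invoice (seller's account under FOB): export clearance — exclude.
CIF value = FOB price + freight + insurance = 9698.80 + 8245.77 + 355.27 = 18299.84
Ad valorem component: 18299.84 × 18% = 3293.97
Specific component: 262 × 1.09 = 285.58
Import duty = 3293.97 + 285.58 = 3579.55
Buyer bears: freight 8245.77 + insurance 355.27 + destination terminal 1328.56 + brokerage 415.75 + delivery 732.51 + duty 3579.55 = 14657.41
Landed cost = invoice 9698.80 + 14657.41 = 24356.21

Total landed cost: SGD 24356.21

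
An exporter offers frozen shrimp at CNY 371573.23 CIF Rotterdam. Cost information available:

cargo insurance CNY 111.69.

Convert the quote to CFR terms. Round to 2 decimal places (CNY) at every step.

From CIF to CFR, the seller no longer bears: insurance.
CFR price = 371573.23 − 111.69 = 371461.54

CFR price: CNY 371461.54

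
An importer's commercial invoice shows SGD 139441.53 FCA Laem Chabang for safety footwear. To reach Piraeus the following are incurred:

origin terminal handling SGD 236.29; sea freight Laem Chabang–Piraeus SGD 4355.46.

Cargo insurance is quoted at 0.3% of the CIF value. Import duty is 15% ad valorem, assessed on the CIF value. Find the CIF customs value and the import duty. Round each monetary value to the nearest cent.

Let C be the CIF value. C = FCA price + pre-shipment costs + freight + 0.3% × C
C − 0.3% × C = 139441.53 + 236.29 + 4355.46
0.997 × C = 144033.28
C = 144033.28 / 0.997 = 144466.68
Insurance premium = 0.3% × 144466.68 = 433.40
Import duty = 144466.68 × 15% = 21670.00

CIF value: SGD 144466.68; import duty: SGD 21670.00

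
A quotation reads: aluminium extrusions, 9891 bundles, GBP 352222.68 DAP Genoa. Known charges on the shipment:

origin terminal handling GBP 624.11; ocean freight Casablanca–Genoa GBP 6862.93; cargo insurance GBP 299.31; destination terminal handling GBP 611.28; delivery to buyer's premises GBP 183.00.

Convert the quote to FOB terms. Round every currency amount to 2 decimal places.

Not relevant to the conversion: origin terminal — on the seller under both DAP and FOB; already in the DAP price and stays in the FOB price.
From DAP to FOB, the seller no longer bears: freight, insurance, destination terminal, delivery.
FOB price = 352222.68 − 6862.93 − 299.31 − 611.28 − 183.00 = 344266.16

FOB price: GBP 344266.16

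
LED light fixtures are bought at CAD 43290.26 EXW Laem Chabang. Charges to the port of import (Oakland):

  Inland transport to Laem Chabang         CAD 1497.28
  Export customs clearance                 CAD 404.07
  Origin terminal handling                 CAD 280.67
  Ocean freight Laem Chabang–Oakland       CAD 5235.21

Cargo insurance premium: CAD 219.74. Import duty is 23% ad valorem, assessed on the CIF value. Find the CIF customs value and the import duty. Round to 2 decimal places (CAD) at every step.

CIF = EXW price + pre-shipment costs + freight + insurance
CIF = 43290.26 + 1497.28 + 404.07 + 280.67 + 5235.21 + 219.74 = 50927.23
Import duty = 50927.23 × 23% = 11713.26

CIF value: CAD 50927.23; import duty: CAD 11713.26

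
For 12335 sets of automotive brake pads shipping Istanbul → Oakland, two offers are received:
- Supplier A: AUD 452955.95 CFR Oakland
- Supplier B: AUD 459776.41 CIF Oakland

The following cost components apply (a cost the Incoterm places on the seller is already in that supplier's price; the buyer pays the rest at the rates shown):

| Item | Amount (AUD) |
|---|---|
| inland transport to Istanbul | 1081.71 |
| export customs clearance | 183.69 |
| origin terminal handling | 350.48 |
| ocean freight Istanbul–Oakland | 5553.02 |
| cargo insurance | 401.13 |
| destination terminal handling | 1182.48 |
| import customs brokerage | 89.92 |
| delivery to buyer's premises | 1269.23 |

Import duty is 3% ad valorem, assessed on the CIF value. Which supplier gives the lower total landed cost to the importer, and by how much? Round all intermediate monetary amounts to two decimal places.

Supplier A (CFR):
CIF value = CFR price + insurance = 452955.95 + 401.13 = 453357.08
Import duty = 453357.08 × 3% = 13600.71
Buyer bears (A): 401.13 + 1182.48 + 89.92 + 1269.23 = 2942.76
Landed cost (A) = invoice 452955.95 + 2942.76 + duty 13600.71 = 469499.42
Supplier B (CIF):
The CIF price already equals the CIF value: 459776.41
Import duty = 459776.41 × 3% = 13793.29
Buyer bears (B): 1182.48 + 89.92 + 1269.23 = 2541.63
Landed cost (B) = invoice 459776.41 + 2541.63 + duty 13793.29 = 476111.33
Difference = |469499.42 − 476111.33| = 6611.91

Supplier A is cheaper by AUD 6611.91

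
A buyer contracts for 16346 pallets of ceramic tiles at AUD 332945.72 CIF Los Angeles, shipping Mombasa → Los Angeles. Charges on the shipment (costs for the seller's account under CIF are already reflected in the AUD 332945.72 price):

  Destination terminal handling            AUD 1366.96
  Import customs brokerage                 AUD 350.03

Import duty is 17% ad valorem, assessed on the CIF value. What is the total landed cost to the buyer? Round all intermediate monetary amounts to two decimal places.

Total landed cost: AUD 391263.48

CIF: the seller pays costs through ocean freight and marine insurance to the destination port.
The CIF price already equals the CIF value: 332945.72
Import duty = 332945.72 × 17% = 56600.77
Buyer bears: destination terminal 1366.96 + brokerage 350.03 + duty 56600.77 = 58317.76
Landed cost = invoice 332945.72 + 58317.76 = 391263.48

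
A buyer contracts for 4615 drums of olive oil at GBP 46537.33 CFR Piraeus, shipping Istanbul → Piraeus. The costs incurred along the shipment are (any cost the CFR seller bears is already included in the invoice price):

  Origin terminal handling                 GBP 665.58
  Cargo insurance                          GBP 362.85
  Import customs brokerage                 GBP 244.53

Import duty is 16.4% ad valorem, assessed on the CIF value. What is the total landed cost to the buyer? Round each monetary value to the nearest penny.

CFR: the seller pays costs through ocean freight to the destination port, but not insurance.
Already in the invoice (seller's account under CFR): origin terminal — exclude.
CIF value = CFR price + insurance = 46537.33 + 362.85 = 46900.18
Import duty = 46900.18 × 16.4% = 7691.63
Buyer bears: insurance 362.85 + brokerage 244.53 + duty 7691.63 = 8299.01
Landed cost = invoice 46537.33 + 8299.01 = 54836.34

Total landed cost: GBP 54836.34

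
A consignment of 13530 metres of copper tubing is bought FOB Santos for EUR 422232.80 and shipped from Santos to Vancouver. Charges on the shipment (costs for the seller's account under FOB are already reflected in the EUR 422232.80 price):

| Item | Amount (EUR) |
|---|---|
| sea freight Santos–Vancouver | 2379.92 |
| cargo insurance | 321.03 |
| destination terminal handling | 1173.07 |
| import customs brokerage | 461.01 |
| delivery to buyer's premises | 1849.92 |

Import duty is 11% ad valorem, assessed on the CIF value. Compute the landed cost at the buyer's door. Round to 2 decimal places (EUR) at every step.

FOB: the seller bears costs until goods are on board at the origin port; the buyer bears freight, insurance and all costs thereafter.
CIF value = FOB price + freight + insurance = 422232.80 + 2379.92 + 321.03 = 424933.75
Import duty = 424933.75 × 11% = 46742.71
Buyer bears: freight 2379.92 + insurance 321.03 + destination terminal 1173.07 + brokerage 461.01 + delivery 1849.92 + duty 46742.71 = 52927.66
Landed cost = invoice 422232.80 + 52927.66 = 475160.46

Total landed cost: EUR 475160.46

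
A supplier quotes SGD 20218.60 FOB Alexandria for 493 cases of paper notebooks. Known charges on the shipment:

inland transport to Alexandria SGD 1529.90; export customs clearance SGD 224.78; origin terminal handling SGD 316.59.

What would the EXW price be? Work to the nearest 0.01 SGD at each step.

From FOB to EXW, the seller no longer bears: inland to port, export clearance, origin terminal.
EXW price = 20218.60 − 1529.90 − 224.78 − 316.59 = 18147.33

EXW price: SGD 18147.33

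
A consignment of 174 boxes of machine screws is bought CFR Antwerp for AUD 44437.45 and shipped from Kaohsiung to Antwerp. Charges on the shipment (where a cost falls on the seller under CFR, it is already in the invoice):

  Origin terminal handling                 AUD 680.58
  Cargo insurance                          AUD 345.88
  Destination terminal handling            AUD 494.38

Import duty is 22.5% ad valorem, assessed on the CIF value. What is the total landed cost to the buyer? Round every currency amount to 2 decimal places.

CFR: the seller pays costs through ocean freight to the destination port, but not insurance.
Already in the invoice (seller's account under CFR): origin terminal — exclude.
CIF value = CFR price + insurance = 44437.45 + 345.88 = 44783.33
Import duty = 44783.33 × 22.5% = 10076.25
Buyer bears: insurance 345.88 + destination terminal 494.38 + duty 10076.25 = 10916.51
Landed cost = invoice 44437.45 + 10916.51 = 55353.96

Total landed cost: AUD 55353.96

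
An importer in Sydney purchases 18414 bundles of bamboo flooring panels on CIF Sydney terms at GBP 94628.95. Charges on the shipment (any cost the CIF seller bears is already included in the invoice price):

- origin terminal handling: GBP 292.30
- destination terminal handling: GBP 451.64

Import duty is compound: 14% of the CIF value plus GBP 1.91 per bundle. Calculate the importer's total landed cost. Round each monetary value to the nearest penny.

CIF: the seller pays costs through ocean freight and marine insurance to the destination port.
Already in the invoice (seller's account under CIF): origin terminal — exclude.
The CIF price already equals the CIF value: 94628.95
Ad valorem component: 94628.95 × 14% = 13248.05
Specific component: 18414 × 1.91 = 35170.74
Import duty = 13248.05 + 35170.74 = 48418.79
Buyer bears: destination terminal 451.64 + duty 48418.79 = 48870.43
Landed cost = invoice 94628.95 + 48870.43 = 143499.38

Total landed cost: GBP 143499.38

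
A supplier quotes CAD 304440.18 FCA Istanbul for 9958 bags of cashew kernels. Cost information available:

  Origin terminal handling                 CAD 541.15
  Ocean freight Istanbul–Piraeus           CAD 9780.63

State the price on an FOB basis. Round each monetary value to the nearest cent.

FOB price: CAD 304981.33

Not relevant to the conversion: freight — on the buyer under both terms; not part of either seller's price.
From FCA to FOB, the seller additionally bears: origin terminal.
FOB price = 304440.18 + 541.15 = 304981.33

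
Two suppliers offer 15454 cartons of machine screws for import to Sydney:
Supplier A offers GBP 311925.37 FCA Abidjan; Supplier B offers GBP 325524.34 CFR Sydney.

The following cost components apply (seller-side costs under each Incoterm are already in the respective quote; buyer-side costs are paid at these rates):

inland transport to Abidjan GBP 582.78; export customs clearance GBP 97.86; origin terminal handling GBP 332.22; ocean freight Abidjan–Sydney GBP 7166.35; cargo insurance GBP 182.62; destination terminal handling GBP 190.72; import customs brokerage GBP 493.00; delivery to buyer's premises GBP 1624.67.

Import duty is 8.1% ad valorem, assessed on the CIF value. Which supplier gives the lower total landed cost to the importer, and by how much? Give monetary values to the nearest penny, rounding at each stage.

Supplier A is cheaper by GBP 6594.53

Supplier A (FCA):
CIF value = FCA price + origin terminal + freight + insurance = 311925.37 + 332.22 + 7166.35 + 182.62 = 319606.56
Import duty = 319606.56 × 8.1% = 25888.13
Buyer bears (A): 332.22 + 7166.35 + 182.62 + 190.72 + 493.00 + 1624.67 = 9989.58
Landed cost (A) = invoice 311925.37 + 9989.58 + duty 25888.13 = 347803.08
Supplier B (CFR):
CIF value = CFR price + insurance = 325524.34 + 182.62 = 325706.96
Import duty = 325706.96 × 8.1% = 26382.26
Buyer bears (B): 182.62 + 190.72 + 493.00 + 1624.67 = 2491.01
Landed cost (B) = invoice 325524.34 + 2491.01 + duty 26382.26 = 354397.61
Difference = |347803.08 − 354397.61| = 6594.53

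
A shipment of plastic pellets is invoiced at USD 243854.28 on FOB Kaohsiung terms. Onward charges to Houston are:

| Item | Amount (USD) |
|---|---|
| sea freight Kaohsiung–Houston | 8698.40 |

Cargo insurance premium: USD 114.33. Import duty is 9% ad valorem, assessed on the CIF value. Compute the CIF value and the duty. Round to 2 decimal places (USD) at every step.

CIF = FOB price + freight + insurance
CIF = 243854.28 + 8698.40 + 114.33 = 252667.01
Import duty = 252667.01 × 9% = 22740.03

CIF value: USD 252667.01; import duty: USD 22740.03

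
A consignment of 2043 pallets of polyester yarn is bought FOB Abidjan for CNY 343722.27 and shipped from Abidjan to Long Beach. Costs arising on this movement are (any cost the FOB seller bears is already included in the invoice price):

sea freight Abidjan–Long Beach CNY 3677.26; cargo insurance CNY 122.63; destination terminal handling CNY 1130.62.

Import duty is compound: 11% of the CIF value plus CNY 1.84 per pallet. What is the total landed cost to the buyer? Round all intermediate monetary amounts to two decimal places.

FOB: the seller bears costs until goods are on board at the origin port; the buyer bears freight, insurance and all costs thereafter.
CIF value = FOB price + freight + insurance = 343722.27 + 3677.26 + 122.63 = 347522.16
Ad valorem component: 347522.16 × 11% = 38227.44
Specific component: 2043 × 1.84 = 3759.12
Import duty = 38227.44 + 3759.12 = 41986.56
Buyer bears: freight 3677.26 + insurance 122.63 + destination terminal 1130.62 + duty 41986.56 = 46917.07
Landed cost = invoice 343722.27 + 46917.07 = 390639.34

Total landed cost: CNY 390639.34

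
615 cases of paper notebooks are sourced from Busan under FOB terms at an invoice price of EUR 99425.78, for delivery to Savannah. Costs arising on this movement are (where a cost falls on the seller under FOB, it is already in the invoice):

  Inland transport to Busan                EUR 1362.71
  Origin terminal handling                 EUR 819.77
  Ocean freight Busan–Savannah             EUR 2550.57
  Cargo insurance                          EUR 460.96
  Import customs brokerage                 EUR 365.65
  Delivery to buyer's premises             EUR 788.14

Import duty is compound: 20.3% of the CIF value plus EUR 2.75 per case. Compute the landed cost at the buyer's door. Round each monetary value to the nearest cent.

Total landed cost: EUR 126077.12

FOB: the seller bears costs until goods are on board at the origin port; the buyer bears freight, insurance and all costs thereafter.
Already in the invoice (seller's account under FOB): inland to port, origin terminal — exclude.
CIF value = FOB price + freight + insurance = 99425.78 + 2550.57 + 460.96 = 102437.31
Ad valorem component: 102437.31 × 20.3% = 20794.77
Specific component: 615 × 2.75 = 1691.25
Import duty = 20794.77 + 1691.25 = 22486.02
Buyer bears: freight 2550.57 + insurance 460.96 + brokerage 365.65 + delivery 788.14 + duty 22486.02 = 26651.34
Landed cost = invoice 99425.78 + 26651.34 = 126077.12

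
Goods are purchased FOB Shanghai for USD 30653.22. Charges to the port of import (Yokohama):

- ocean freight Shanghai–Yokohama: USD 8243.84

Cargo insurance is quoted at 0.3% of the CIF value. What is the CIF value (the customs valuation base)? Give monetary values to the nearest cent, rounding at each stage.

CIF value: USD 39014.10

Let C be the CIF value. C = FOB price + freight + 0.3% × C
C − 0.3% × C = 30653.22 + 8243.84
0.997 × C = 38897.06
C = 38897.06 / 0.997 = 39014.10
Insurance premium = 0.3% × 39014.10 = 117.04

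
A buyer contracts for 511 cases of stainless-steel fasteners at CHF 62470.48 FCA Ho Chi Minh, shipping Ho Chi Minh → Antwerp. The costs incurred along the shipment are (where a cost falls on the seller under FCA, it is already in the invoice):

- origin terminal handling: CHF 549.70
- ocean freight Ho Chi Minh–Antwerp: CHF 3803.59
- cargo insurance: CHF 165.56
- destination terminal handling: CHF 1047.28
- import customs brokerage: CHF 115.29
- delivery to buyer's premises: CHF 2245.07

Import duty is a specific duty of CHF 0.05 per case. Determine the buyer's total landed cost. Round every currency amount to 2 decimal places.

FCA: the seller delivers export-cleared goods to the carrier; the buyer bears costs from that point.
CIF value = FCA price + origin terminal + freight + insurance = 62470.48 + 549.70 + 3803.59 + 165.56 = 66989.33
Import duty = 511 × 0.05 = 25.55
Buyer bears: origin terminal 549.70 + freight 3803.59 + insurance 165.56 + destination terminal 1047.28 + brokerage 115.29 + delivery 2245.07 + duty 25.55 = 7952.04
Landed cost = invoice 62470.48 + 7952.04 = 70422.52

Total landed cost: CHF 70422.52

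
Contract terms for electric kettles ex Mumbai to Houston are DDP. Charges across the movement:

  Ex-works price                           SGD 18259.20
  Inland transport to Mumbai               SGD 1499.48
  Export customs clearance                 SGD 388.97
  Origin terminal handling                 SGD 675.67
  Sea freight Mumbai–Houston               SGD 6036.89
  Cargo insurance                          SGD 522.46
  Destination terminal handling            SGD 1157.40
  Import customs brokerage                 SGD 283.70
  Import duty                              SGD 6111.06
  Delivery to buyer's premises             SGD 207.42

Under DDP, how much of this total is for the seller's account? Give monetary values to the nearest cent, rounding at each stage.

DDP: the seller bears all costs including import duty.
Seller's account: goods 18259.20 + inland to port 1499.48 + export clearance 388.97 + origin terminal 675.67 + freight 6036.89 + insurance 522.46 + destination terminal 1157.40 + brokerage 283.70 + duty 6111.06 + delivery 207.42 = 35142.25
Buyer's account: 0.00

Seller's account: SGD 35142.25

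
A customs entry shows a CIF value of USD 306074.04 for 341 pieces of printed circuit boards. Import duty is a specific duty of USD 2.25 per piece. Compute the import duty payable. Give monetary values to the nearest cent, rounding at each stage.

Import duty = 341 × 2.25 = 767.25

Import duty: USD 767.25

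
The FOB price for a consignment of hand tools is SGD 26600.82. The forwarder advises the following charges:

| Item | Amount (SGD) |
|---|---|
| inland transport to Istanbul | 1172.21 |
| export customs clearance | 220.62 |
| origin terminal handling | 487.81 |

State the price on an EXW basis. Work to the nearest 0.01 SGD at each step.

From FOB to EXW, the seller no longer bears: inland to port, export clearance, origin terminal.
EXW price = 26600.82 − 1172.21 − 220.62 − 487.81 = 24720.18

EXW price: SGD 24720.18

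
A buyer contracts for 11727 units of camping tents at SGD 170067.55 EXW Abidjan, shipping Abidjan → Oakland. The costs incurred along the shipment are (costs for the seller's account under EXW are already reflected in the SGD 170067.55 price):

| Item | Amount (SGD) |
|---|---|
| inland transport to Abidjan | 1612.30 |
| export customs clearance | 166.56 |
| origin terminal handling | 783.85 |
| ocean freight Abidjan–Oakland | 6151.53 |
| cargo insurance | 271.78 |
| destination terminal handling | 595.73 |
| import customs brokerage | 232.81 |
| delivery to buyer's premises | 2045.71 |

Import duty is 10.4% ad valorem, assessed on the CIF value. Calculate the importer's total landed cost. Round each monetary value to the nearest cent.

Total landed cost: SGD 200549.39

EXW: the seller makes goods available at their premises; the buyer bears all onward costs.
CIF value = EXW price + inland to port + export clearance + origin terminal + freight + insurance = 170067.55 + 1612.30 + 166.56 + 783.85 + 6151.53 + 271.78 = 179053.57
Import duty = 179053.57 × 10.4% = 18621.57
Buyer bears: inland to port 1612.30 + export clearance 166.56 + origin terminal 783.85 + freight 6151.53 + insurance 271.78 + destination terminal 595.73 + brokerage 232.81 + delivery 2045.71 + duty 18621.57 = 30481.84
Landed cost = invoice 170067.55 + 30481.84 = 200549.39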